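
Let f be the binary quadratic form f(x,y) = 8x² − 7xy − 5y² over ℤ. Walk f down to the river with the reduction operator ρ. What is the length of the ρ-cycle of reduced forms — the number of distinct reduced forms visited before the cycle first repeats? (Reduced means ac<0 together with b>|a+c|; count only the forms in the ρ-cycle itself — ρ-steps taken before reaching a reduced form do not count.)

D = 209, ⌊√D⌋ = 14
descent: ρ → (-5,7,8)  [lands on river]
river: ρ → (8,9,-4)
river: ρ → (-4,7,10)
river: ρ → (10,13,-1)
river: ρ → (-1,13,10)
river: ρ → (10,7,-4)
river: ρ → (-4,9,8)
river: ρ → (8,7,-5)
river: ρ → (-5,13,2)
river: ρ → (2,11,-11)
river: ρ → (-11,11,2)
river: ρ → (2,13,-5)
ρ-cycle length = 12 (tail of 1 descent step not counted)

12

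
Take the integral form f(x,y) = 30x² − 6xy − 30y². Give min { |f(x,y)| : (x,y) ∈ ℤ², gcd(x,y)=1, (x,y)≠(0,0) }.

descent: ρ → (-30,6,30)  [lands on river]
river: ρ → (30,54,-6)
river: ρ → (-6,54,30)
river: ρ → (30,6,-30)
river: ρ → (-30,54,6)
river: ρ → (6,54,-30)
closes: descent 1, river 6
min |a| on river = 6

6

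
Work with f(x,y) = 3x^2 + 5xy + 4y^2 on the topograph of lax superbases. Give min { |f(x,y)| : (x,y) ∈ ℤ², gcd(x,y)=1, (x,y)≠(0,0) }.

translate: b→-1 (≡5 mod 6), so (3,5,4)→(3,-1,2)
flip: (3,-1,2)→(2,1,3)
reduced (well bottom): (2,1,3) with a≤c, −a<b≤a
well minimum = a = 2

2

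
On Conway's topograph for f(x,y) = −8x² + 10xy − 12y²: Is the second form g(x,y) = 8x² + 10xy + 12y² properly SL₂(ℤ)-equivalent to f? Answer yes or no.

D₁ = -284, D₂ = -284
f is negative-definite; reduce −f:
−f: translate: b→6 (≡-10 mod 16), so (8,-10,12)→(8,6,10)
−f: reduced (well bottom): (8,6,10) with a≤c, −a<b≤a
flip sign back: reduced form of f is (-8,-6,-10)
g: translate: b→-6 (≡10 mod 16), so (8,10,12)→(8,-6,10)
g: reduced (well bottom): (8,-6,10) with a≤c, −a<b≤a
reduced forms (-8, -6, -10) vs (8, -6, 10) ⇒ inequivalent

no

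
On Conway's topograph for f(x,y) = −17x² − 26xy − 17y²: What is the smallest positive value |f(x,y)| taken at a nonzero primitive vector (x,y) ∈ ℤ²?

translate: b→-8 (≡26 mod 34), so (17,26,17)→(17,-8,8)
flip: (17,-8,8)→(8,8,17)
reduced (well bottom): (8,8,17) with a≤c, −a<b≤a
well minimum |f| = |-8| = 8 (negative-definite)

8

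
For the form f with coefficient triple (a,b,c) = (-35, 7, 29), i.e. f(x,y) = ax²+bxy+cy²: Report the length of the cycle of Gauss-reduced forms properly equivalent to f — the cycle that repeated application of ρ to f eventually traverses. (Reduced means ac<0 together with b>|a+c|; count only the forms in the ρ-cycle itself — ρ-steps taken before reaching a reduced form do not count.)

D = 4109, ⌊√D⌋ = 64
river: ρ → (29,51,-13)
river: ρ → (-13,53,25)
river: ρ → (25,47,-19)
river: ρ → (-19,29,43)
river: ρ → (43,57,-5)
river: ρ → (-5,63,7)
river: ρ → (7,63,-5)
river: ρ → (-5,57,43)
river: ρ → (43,29,-19)
river: ρ → (-19,47,25)
river: ρ → (25,53,-13)
river: ρ → (-13,51,29)
river: ρ → (29,7,-35)
river: ρ → (-35,63,1)
river: ρ → (1,63,-35)
river: ρ → (-35,7,29)
ρ-cycle length = 16 (tail of 0 descent steps not counted)

16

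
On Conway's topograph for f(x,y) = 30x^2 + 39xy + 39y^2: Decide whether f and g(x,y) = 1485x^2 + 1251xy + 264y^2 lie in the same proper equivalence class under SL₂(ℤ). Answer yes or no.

D₁ = -3159, D₂ = -3159
f: translate: b→-21 (≡39 mod 60), so (30,39,39)→(30,-21,30)
f: flip: (30,-21,30)→(30,21,30)
f: reduced (well bottom): (30,21,30) with a≤c, −a<b≤a
g: flip: (1485,1251,264)→(264,-1251,1485)
g: translate: b→-195 (≡-1251 mod 528), so (264,-1251,1485)→(264,-195,39)
g: flip: (264,-195,39)→(39,195,264)
g: translate: b→39 (≡195 mod 78), so (39,195,264)→(39,39,30)
g: flip: (39,39,30)→(30,-39,39)
g: translate: b→21 (≡-39 mod 60), so (30,-39,39)→(30,21,30)
g: reduced (well bottom): (30,21,30) with a≤c, −a<b≤a
reduced forms (30, 21, 30) vs (30, 21, 30) ⇒ equivalent

yes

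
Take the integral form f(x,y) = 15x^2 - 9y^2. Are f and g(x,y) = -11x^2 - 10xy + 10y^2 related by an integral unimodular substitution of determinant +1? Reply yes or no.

D₁ = 540, D₂ = 540
river cycle of f (length 2): (-9, 18, 6), (6, 18, -9)
river cycle of g (length 8): (10, 10, -11), (-11, 12, 9), (9, 6, -14), (-14, 22, 1), (1, 22, -14), (-14, 6, 9), (9, 12, -11), (-11, 10, 10)
cycles differ ⇒ inequivalent

no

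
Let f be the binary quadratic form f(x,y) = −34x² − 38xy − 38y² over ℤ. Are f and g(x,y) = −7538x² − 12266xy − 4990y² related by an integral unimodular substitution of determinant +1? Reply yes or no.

D₁ = -3724, D₂ = -3724
f is negative-definite; reduce −f:
−f: translate: b→-30 (≡38 mod 68), so (34,38,38)→(34,-30,34)
−f: flip: (34,-30,34)→(34,30,34)
−f: reduced (well bottom): (34,30,34) with a≤c, −a<b≤a
flip sign back: reduced form of f is (-34,-30,-34)
g is negative-definite; reduce −g:
−g: translate: b→-2810 (≡12266 mod 15076), so (7538,12266,4990)→(7538,-2810,262)
−g: flip: (7538,-2810,262)→(262,2810,7538)
−g: translate: b→190 (≡2810 mod 524), so (262,2810,7538)→(262,190,38)
−g: flip: (262,190,38)→(38,-190,262)
−g: translate: b→38 (≡-190 mod 76), so (38,-190,262)→(38,38,34)
−g: flip: (38,38,34)→(34,-38,38)
−g: translate: b→30 (≡-38 mod 68), so (34,-38,38)→(34,30,34)
−g: reduced (well bottom): (34,30,34) with a≤c, −a<b≤a
flip sign back: reduced form of g is (-34,-30,-34)
reduced forms (-34, -30, -34) vs (-34, -30, -34) ⇒ equivalent

yes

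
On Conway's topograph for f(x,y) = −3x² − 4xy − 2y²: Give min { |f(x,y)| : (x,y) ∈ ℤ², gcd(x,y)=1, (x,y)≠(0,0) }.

translate: b→-2 (≡4 mod 6), so (3,4,2)→(3,-2,1)
flip: (3,-2,1)→(1,2,3)
translate: b→0 (≡2 mod 2), so (1,2,3)→(1,0,2)
reduced (well bottom): (1,0,2) with a≤c, −a<b≤a
well minimum |f| = |-1| = 1 (negative-definite)

1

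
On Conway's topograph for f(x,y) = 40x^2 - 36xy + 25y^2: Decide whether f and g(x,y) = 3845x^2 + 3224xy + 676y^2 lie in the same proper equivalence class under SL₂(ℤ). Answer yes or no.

D₁ = -2704, D₂ = -2704
f: flip: (40,-36,25)→(25,36,40)
f: translate: b→-14 (≡36 mod 50), so (25,36,40)→(25,-14,29)
f: reduced (well bottom): (25,-14,29) with a≤c, −a<b≤a
g: flip: (3845,3224,676)→(676,-3224,3845)
g: translate: b→-520 (≡-3224 mod 1352), so (676,-3224,3845)→(676,-520,101)
g: flip: (676,-520,101)→(101,520,676)
g: translate: b→-86 (≡520 mod 202), so (101,520,676)→(101,-86,25)
g: flip: (101,-86,25)→(25,86,101)
g: translate: b→-14 (≡86 mod 50), so (25,86,101)→(25,-14,29)
g: reduced (well bottom): (25,-14,29) with a≤c, −a<b≤a
reduced forms (25, -14, 29) vs (25, -14, 29) ⇒ equivalent

yes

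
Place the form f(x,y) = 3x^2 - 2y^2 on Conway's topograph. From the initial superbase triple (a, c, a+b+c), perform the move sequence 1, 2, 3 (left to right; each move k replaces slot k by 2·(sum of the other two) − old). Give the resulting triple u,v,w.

start (3,-2,1) = (f(1,0),f(0,1),f(1,1))
replace slot 1: 2·((-2)+1) − 3 = -5 → (-5,-2,1)
replace slot 2: 2·((-5)+1) − (-2) = -6 → (-5,-6,1)
replace slot 3: 2·((-5)+(-6)) − 1 = -23 → (-5,-6,-23)

-5,-6,-23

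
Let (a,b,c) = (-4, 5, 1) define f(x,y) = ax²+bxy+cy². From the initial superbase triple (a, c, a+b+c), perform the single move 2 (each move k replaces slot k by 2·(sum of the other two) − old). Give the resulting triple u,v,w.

start (-4,1,2) = (f(1,0),f(0,1),f(1,1))
replace slot 2: 2·((-4)+2) − 1 = -5 → (-4,-5,2)

-4,-5,2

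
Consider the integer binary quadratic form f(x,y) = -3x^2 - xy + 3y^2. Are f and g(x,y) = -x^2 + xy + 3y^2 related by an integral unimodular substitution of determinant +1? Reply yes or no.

D₁ = 37, D₂ = 13
discriminants differ ⇒ not SL₂(ℤ)-equivalent

no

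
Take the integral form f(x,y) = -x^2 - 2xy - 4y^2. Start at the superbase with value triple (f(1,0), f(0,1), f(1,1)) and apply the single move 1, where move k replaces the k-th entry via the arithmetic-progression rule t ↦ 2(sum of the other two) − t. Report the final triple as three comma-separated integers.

start (-1,-4,-7) = (f(1,0),f(0,1),f(1,1))
replace slot 1: 2·((-4)+(-7)) − (-1) = -21 → (-21,-4,-7)

-21,-4,-7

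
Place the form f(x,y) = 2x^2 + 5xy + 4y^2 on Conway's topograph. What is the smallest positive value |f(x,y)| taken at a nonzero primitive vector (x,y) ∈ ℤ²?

translate: b→1 (≡5 mod 4), so (2,5,4)→(2,1,1)
flip: (2,1,1)→(1,-1,2)
translate: b→1 (≡-1 mod 2), so (1,-1,2)→(1,1,2)
reduced (well bottom): (1,1,2) with a≤c, −a<b≤a
well minimum = a = 1

1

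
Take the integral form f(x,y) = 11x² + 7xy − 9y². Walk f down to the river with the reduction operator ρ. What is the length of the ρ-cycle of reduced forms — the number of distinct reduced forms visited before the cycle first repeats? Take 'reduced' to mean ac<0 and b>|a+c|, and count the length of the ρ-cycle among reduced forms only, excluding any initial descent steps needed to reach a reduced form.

D = 445, ⌊√D⌋ = 21
river: ρ → (-9,11,9)
river: ρ → (9,7,-11)
river: ρ → (-11,15,5)
river: ρ → (5,15,-11)
river: ρ → (-11,7,9)
river: ρ → (9,11,-9)
river: ρ → (-9,7,11)
river: ρ → (11,15,-5)
river: ρ → (-5,15,11)
river: ρ → (11,7,-9)
ρ-cycle length = 10 (tail of 0 descent steps not counted)

10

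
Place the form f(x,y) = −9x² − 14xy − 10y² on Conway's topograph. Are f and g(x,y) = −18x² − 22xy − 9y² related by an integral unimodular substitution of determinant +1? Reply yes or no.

D₁ = -164, D₂ = -164
f is negative-definite; reduce −f:
−f: translate: b→-4 (≡14 mod 18), so (9,14,10)→(9,-4,5)
−f: flip: (9,-4,5)→(5,4,9)
−f: reduced (well bottom): (5,4,9) with a≤c, −a<b≤a
flip sign back: reduced form of f is (-5,-4,-9)
g is negative-definite; reduce −g:
−g: translate: b→-14 (≡22 mod 36), so (18,22,9)→(18,-14,5)
−g: flip: (18,-14,5)→(5,14,18)
−g: translate: b→4 (≡14 mod 10), so (5,14,18)→(5,4,9)
−g: reduced (well bottom): (5,4,9) with a≤c, −a<b≤a
flip sign back: reduced form of g is (-5,-4,-9)
reduced forms (-5, -4, -9) vs (-5, -4, -9) ⇒ equivalent

yes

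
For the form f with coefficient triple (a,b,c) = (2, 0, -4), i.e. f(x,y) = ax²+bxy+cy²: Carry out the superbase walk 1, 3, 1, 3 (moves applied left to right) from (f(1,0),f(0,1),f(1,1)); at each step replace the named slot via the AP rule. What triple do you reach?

start (2,-4,-2) = (f(1,0),f(0,1),f(1,1))
replace slot 1: 2·((-4)+(-2)) − 2 = -14 → (-14,-4,-2)
replace slot 3: 2·((-14)+(-4)) − (-2) = -34 → (-14,-4,-34)
replace slot 1: 2·((-4)+(-34)) − (-14) = -62 → (-62,-4,-34)
replace slot 3: 2·((-62)+(-4)) − (-34) = -98 → (-62,-4,-98)

-62,-4,-98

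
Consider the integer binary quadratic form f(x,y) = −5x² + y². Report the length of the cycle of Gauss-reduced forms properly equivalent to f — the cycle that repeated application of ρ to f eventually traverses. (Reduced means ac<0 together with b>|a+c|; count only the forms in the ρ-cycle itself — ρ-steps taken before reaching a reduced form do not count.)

D = 20, ⌊√D⌋ = 4
descent: ρ → (1,4,-1)  [lands on river]
river: ρ → (-1,4,1)
ρ-cycle length = 2 (tail of 1 descent step not counted)

2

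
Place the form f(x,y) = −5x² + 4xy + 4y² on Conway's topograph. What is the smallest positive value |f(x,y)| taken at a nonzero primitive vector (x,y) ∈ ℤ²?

river: ρ → (4,4,-5)
river: ρ → (-5,6,3)
river: ρ → (3,6,-5)
river: ρ → (-5,4,4)
closes: descent 0, river 4
min |a| on river = 3

3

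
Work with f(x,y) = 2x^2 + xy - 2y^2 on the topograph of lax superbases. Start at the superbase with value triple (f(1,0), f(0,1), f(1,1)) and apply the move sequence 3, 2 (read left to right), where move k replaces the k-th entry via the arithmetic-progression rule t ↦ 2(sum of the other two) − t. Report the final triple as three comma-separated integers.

start (2,-2,1) = (f(1,0),f(0,1),f(1,1))
replace slot 3: 2·(2+(-2)) − 1 = -1 → (2,-2,-1)
replace slot 2: 2·(2+(-1)) − (-2) = 4 → (2,4,-1)

2,4,-1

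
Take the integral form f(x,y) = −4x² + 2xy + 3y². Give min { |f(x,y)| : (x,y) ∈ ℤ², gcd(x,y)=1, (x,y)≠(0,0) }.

river: ρ → (3,4,-3)
river: ρ → (-3,2,4)
river: ρ → (4,6,-1)
river: ρ → (-1,6,4)
river: ρ → (4,2,-3)
river: ρ → (-3,4,3)
river: ρ → (3,2,-4)
river: ρ → (-4,6,1)
river: ρ → (1,6,-4)
river: ρ → (-4,2,3)
closes: descent 0, river 10
min |a| on river = 1

1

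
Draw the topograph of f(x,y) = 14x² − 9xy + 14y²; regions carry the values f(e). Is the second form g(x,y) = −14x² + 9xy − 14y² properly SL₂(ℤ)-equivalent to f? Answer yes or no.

D₁ = -703, D₂ = -703
f: flip: (14,-9,14)→(14,9,14)
f: reduced (well bottom): (14,9,14) with a≤c, −a<b≤a
g is negative-definite; reduce −g:
−g: flip: (14,-9,14)→(14,9,14)
−g: reduced (well bottom): (14,9,14) with a≤c, −a<b≤a
flip sign back: reduced form of g is (-14,-9,-14)
reduced forms (14, 9, 14) vs (-14, -9, -14) ⇒ inequivalent

no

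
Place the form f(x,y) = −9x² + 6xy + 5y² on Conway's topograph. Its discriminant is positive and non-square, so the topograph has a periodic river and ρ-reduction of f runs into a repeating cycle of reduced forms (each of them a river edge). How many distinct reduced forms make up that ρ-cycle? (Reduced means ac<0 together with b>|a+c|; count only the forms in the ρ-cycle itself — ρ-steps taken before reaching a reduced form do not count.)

D = 216, ⌊√D⌋ = 14
river: ρ → (5,14,-1)
river: ρ → (-1,14,5)
river: ρ → (5,6,-9)
river: ρ → (-9,12,2)
river: ρ → (2,12,-9)
river: ρ → (-9,6,5)
ρ-cycle length = 6 (tail of 0 descent steps not counted)

6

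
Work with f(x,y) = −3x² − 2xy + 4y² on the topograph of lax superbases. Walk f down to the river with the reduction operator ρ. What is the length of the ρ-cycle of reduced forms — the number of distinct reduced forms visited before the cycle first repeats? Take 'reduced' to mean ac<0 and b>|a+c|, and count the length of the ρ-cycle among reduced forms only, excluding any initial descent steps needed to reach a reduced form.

D = 52, ⌊√D⌋ = 7
descent: ρ → (4,2,-3)  [lands on river]
river: ρ → (-3,4,3)
river: ρ → (3,2,-4)
river: ρ → (-4,6,1)
river: ρ → (1,6,-4)
river: ρ → (-4,2,3)
river: ρ → (3,4,-3)
river: ρ → (-3,2,4)
river: ρ → (4,6,-1)
river: ρ → (-1,6,4)
ρ-cycle length = 10 (tail of 1 descent step not counted)

10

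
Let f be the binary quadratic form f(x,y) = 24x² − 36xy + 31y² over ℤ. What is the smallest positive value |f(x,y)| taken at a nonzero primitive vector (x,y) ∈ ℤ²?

translate: b→12 (≡-36 mod 48), so (24,-36,31)→(24,12,19)
flip: (24,12,19)→(19,-12,24)
reduced (well bottom): (19,-12,24) with a≤c, −a<b≤a
well minimum = a = 19

19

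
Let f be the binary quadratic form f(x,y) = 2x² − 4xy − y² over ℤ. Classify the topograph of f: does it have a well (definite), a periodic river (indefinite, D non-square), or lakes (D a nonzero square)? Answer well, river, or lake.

D = b²−4ac = (-4)² − 4·2·(-1) = 24
D > 0 non-square ⇒ indefinite ⇒ periodic river

river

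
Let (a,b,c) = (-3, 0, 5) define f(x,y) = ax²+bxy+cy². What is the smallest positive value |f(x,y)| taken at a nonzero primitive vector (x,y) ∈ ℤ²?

descent: ρ → (5,0,-3)
descent: ρ → (-3,6,2)  [lands on river]
river: ρ → (2,6,-3)
closes: descent 2, river 2
min |a| on river = 2

2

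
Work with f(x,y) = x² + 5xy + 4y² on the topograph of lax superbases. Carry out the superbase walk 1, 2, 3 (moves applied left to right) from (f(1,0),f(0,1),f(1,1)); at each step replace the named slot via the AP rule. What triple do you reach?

start (1,4,10) = (f(1,0),f(0,1),f(1,1))
replace slot 1: 2·(4+10) − 1 = 27 → (27,4,10)
replace slot 2: 2·(27+10) − 4 = 70 → (27,70,10)
replace slot 3: 2·(27+70) − 10 = 184 → (27,70,184)

27,70,184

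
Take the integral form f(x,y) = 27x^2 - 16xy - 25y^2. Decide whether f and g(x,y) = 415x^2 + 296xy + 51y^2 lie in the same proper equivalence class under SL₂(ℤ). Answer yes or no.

D₁ = 2956, D₂ = 2956
river cycle of f (length 46): (-25, 16, 27), (27, 38, -14), (-14, 46, 15), (15, 44, -17), (-17, 24, 35), (35, 46, -6), (-6, 50, 19), (19, 26, -30), (-30, 34, 15), (15, 26, -38), … (36 more)
river cycle of g (length 46): (-14, 46, 15), (15, 44, -17), (-17, 24, 35), (35, 46, -6), (-6, 50, 19), (19, 26, -30), (-30, 34, 15), (15, 26, -38), (-38, 50, 3), (3, 52, -21), … (36 more)
cycles coincide ⇒ equivalent

yes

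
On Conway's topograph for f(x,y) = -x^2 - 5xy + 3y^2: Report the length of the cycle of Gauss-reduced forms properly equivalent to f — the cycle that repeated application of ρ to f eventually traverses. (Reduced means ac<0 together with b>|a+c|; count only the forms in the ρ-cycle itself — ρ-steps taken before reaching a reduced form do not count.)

D = 37, ⌊√D⌋ = 6
descent: ρ → (3,5,-1)  [lands on river]
river: ρ → (-1,5,3)
river: ρ → (3,1,-3)
river: ρ → (-3,5,1)
river: ρ → (1,5,-3)
river: ρ → (-3,1,3)
ρ-cycle length = 6 (tail of 1 descent step not counted)

6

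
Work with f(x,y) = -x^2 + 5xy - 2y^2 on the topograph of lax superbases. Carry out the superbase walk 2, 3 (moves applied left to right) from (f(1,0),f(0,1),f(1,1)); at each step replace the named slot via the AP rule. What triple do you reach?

start (-1,-2,2) = (f(1,0),f(0,1),f(1,1))
replace slot 2: 2·((-1)+2) − (-2) = 4 → (-1,4,2)
replace slot 3: 2·((-1)+4) − 2 = 4 → (-1,4,4)

-1,4,4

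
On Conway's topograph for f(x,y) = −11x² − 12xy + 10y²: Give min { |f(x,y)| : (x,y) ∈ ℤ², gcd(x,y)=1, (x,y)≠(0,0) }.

descent: ρ → (10,12,-11)  [lands on river]
river: ρ → (-11,10,11)
river: ρ → (11,12,-10)
river: ρ → (-10,8,13)
river: ρ → (13,18,-5)
river: ρ → (-5,22,5)
river: ρ → (5,18,-13)
river: ρ → (-13,8,10)
closes: descent 1, river 8
min |a| on river = 5

5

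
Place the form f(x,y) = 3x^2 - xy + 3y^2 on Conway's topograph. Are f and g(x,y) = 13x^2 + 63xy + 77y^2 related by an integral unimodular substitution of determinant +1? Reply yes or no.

D₁ = -35, D₂ = -35
f: flip: (3,-1,3)→(3,1,3)
f: reduced (well bottom): (3,1,3) with a≤c, −a<b≤a
g: translate: b→11 (≡63 mod 26), so (13,63,77)→(13,11,3)
g: flip: (13,11,3)→(3,-11,13)
g: translate: b→1 (≡-11 mod 6), so (3,-11,13)→(3,1,3)
g: reduced (well bottom): (3,1,3) with a≤c, −a<b≤a
reduced forms (3, 1, 3) vs (3, 1, 3) ⇒ equivalent

yes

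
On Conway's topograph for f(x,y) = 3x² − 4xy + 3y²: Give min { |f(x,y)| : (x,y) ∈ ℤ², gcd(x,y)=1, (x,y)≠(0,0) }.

translate: b→2 (≡-4 mod 6), so (3,-4,3)→(3,2,2)
flip: (3,2,2)→(2,-2,3)
translate: b→2 (≡-2 mod 4), so (2,-2,3)→(2,2,3)
reduced (well bottom): (2,2,3) with a≤c, −a<b≤a
well minimum = a = 2

2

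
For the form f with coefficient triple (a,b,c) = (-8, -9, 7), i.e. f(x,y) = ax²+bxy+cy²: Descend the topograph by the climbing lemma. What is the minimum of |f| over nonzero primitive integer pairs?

descent: ρ → (7,9,-8)  [lands on river]
river: ρ → (-8,7,8)
river: ρ → (8,9,-7)
river: ρ → (-7,5,10)
river: ρ → (10,15,-2)
river: ρ → (-2,17,2)
river: ρ → (2,15,-10)
river: ρ → (-10,5,7)
closes: descent 1, river 8
min |a| on river = 2

2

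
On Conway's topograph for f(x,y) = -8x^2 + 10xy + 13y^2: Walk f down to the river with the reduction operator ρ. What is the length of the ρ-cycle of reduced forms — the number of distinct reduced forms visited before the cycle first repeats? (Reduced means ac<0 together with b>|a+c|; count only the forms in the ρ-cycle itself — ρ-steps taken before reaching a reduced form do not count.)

D = 516, ⌊√D⌋ = 22
river: ρ → (13,16,-5)
river: ρ → (-5,14,16)
river: ρ → (16,18,-3)
river: ρ → (-3,18,16)
river: ρ → (16,14,-5)
river: ρ → (-5,16,13)
river: ρ → (13,10,-8)
river: ρ → (-8,22,1)
river: ρ → (1,22,-8)
river: ρ → (-8,10,13)
ρ-cycle length = 10 (tail of 0 descent steps not counted)

10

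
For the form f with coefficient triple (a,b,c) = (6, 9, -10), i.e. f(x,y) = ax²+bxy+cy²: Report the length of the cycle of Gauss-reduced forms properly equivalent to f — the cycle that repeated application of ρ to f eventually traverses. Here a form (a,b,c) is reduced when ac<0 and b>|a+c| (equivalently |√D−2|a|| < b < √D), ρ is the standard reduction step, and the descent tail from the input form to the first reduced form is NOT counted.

D = 321, ⌊√D⌋ = 17
river: ρ → (-10,11,5)
river: ρ → (5,9,-12)
river: ρ → (-12,15,2)
river: ρ → (2,17,-4)
river: ρ → (-4,15,6)
river: ρ → (6,9,-10)
ρ-cycle length = 6 (tail of 0 descent steps not counted)

6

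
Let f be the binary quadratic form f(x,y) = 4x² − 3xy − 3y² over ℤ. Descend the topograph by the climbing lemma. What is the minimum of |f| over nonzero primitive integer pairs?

descent: ρ → (-3,3,4)  [lands on river]
river: ρ → (4,5,-2)
river: ρ → (-2,7,1)
river: ρ → (1,7,-2)
river: ρ → (-2,5,4)
river: ρ → (4,3,-3)
closes: descent 1, river 6
min |a| on river = 1

1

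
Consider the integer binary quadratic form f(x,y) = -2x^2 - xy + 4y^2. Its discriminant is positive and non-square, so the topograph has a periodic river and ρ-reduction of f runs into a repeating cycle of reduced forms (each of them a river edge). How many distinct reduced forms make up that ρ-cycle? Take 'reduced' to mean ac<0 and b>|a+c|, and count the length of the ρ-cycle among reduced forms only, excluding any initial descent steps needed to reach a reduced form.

D = 33, ⌊√D⌋ = 5
descent: ρ → (4,1,-2)
descent: ρ → (-2,3,3)  [lands on river]
river: ρ → (3,3,-2)
river: ρ → (-2,5,1)
river: ρ → (1,5,-2)
ρ-cycle length = 4 (tail of 2 descent steps not counted)

4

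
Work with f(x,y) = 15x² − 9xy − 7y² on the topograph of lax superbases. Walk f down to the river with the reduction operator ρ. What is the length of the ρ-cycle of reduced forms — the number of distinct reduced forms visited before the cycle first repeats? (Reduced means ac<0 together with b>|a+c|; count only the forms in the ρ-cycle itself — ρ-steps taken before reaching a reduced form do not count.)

D = 501, ⌊√D⌋ = 22
descent: ρ → (-7,9,15)  [lands on river]
river: ρ → (15,21,-1)
river: ρ → (-1,21,15)
river: ρ → (15,9,-7)
river: ρ → (-7,19,5)
river: ρ → (5,21,-3)
river: ρ → (-3,21,5)
river: ρ → (5,19,-7)
ρ-cycle length = 8 (tail of 1 descent step not counted)

8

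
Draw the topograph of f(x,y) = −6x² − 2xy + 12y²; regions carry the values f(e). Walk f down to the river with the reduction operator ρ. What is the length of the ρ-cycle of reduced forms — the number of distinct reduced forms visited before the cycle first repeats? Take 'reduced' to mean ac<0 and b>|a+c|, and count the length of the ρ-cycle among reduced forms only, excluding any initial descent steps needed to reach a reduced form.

D = 292, ⌊√D⌋ = 17
descent: ρ → (12,2,-6)
descent: ρ → (-6,10,8)  [lands on river]
river: ρ → (8,6,-8)
river: ρ → (-8,10,6)
river: ρ → (6,14,-4)
river: ρ → (-4,10,12)
river: ρ → (12,14,-2)
river: ρ → (-2,14,12)
river: ρ → (12,10,-4)
river: ρ → (-4,14,6)
river: ρ → (6,10,-8)
river: ρ → (-8,6,8)
river: ρ → (8,10,-6)
river: ρ → (-6,14,4)
river: ρ → (4,10,-12)
river: ρ → (-12,14,2)
river: ρ → (2,14,-12)
river: ρ → (-12,10,4)
river: ρ → (4,14,-6)
ρ-cycle length = 18 (tail of 2 descent steps not counted)

18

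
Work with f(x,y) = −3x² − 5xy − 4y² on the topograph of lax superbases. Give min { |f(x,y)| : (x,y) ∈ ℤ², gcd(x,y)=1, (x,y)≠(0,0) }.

translate: b→-1 (≡5 mod 6), so (3,5,4)→(3,-1,2)
flip: (3,-1,2)→(2,1,3)
reduced (well bottom): (2,1,3) with a≤c, −a<b≤a
well minimum |f| = |-2| = 2 (negative-definite)

2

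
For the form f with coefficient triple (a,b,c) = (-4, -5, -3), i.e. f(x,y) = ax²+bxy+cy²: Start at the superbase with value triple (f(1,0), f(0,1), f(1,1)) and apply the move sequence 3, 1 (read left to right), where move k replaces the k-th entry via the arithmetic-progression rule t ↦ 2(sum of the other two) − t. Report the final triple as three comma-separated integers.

start (-4,-3,-12) = (f(1,0),f(0,1),f(1,1))
replace slot 3: 2·((-4)+(-3)) − (-12) = -2 → (-4,-3,-2)
replace slot 1: 2·((-3)+(-2)) − (-4) = -6 → (-6,-3,-2)

-6,-3,-2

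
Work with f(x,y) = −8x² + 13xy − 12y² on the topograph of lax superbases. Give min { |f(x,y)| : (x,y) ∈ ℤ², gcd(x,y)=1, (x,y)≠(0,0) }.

translate: b→3 (≡-13 mod 16), so (8,-13,12)→(8,3,7)
flip: (8,3,7)→(7,-3,8)
reduced (well bottom): (7,-3,8) with a≤c, −a<b≤a
well minimum |f| = |-7| = 7 (negative-definite)

7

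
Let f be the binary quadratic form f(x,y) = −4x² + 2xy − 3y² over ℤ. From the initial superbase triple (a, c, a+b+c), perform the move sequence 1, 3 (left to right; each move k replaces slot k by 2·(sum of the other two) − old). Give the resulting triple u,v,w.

start (-4,-3,-5) = (f(1,0),f(0,1),f(1,1))
replace slot 1: 2·((-3)+(-5)) − (-4) = -12 → (-12,-3,-5)
replace slot 3: 2·((-12)+(-3)) − (-5) = -25 → (-12,-3,-25)

-12,-3,-25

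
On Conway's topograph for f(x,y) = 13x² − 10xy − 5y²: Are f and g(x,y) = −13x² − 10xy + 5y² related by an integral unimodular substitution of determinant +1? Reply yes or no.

D₁ = 360, D₂ = 360
river cycle of f (length 4): (-5, 10, 13), (13, 16, -2), (-2, 16, 13), (13, 10, -5)
river cycle of g (length 4): (5, 10, -13), (-13, 16, 2), (2, 16, -13), (-13, 10, 5)
cycles differ ⇒ inequivalent

no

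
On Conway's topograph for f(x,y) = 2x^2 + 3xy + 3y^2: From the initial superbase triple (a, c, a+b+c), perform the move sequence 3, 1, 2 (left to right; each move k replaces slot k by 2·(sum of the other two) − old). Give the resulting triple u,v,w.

start (2,3,8) = (f(1,0),f(0,1),f(1,1))
replace slot 3: 2·(2+3) − 8 = 2 → (2,3,2)
replace slot 1: 2·(3+2) − 2 = 8 → (8,3,2)
replace slot 2: 2·(8+2) − 3 = 17 → (8,17,2)

8,17,2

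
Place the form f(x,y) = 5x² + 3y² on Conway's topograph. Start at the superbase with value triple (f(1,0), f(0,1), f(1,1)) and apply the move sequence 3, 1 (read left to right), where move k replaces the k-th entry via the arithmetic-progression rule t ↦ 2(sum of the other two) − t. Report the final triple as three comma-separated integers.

start (5,3,8) = (f(1,0),f(0,1),f(1,1))
replace slot 3: 2·(5+3) − 8 = 8 → (5,3,8)
replace slot 1: 2·(3+8) − 5 = 17 → (17,3,8)

17,3,8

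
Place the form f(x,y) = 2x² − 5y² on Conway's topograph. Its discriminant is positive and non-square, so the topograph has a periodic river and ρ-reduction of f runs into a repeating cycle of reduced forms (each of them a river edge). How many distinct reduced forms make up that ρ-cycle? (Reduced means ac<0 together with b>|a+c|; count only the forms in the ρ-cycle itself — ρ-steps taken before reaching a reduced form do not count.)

D = 40, ⌊√D⌋ = 6
descent: ρ → (-5,0,2)
descent: ρ → (2,4,-3)  [lands on river]
river: ρ → (-3,2,3)
river: ρ → (3,4,-2)
river: ρ → (-2,4,3)
river: ρ → (3,2,-3)
river: ρ → (-3,4,2)
ρ-cycle length = 6 (tail of 2 descent steps not counted)

6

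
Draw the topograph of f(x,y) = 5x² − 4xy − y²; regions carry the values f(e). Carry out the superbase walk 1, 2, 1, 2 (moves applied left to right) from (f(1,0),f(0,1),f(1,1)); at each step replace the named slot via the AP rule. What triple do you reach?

start (5,-1,0) = (f(1,0),f(0,1),f(1,1))
replace slot 1: 2·((-1)+0) − 5 = -7 → (-7,-1,0)
replace slot 2: 2·((-7)+0) − (-1) = -13 → (-7,-13,0)
replace slot 1: 2·((-13)+0) − (-7) = -19 → (-19,-13,0)
replace slot 2: 2·((-19)+0) − (-13) = -25 → (-19,-25,0)

-19,-25,0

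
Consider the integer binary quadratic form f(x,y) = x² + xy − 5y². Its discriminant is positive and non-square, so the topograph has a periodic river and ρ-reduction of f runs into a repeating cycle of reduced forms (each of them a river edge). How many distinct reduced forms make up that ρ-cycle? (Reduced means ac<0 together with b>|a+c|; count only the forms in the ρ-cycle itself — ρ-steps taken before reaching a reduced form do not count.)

D = 21, ⌊√D⌋ = 4
descent: ρ → (-5,-1,1)
descent: ρ → (1,3,-3)  [lands on river]
river: ρ → (-3,3,1)
ρ-cycle length = 2 (tail of 2 descent steps not counted)

2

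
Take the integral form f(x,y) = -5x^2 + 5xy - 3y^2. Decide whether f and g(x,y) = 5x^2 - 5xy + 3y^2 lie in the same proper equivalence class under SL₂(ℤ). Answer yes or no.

D₁ = -35, D₂ = -35
f is negative-definite; reduce −f:
−f: translate: b→5 (≡-5 mod 10), so (5,-5,3)→(5,5,3)
−f: flip: (5,5,3)→(3,-5,5)
−f: translate: b→1 (≡-5 mod 6), so (3,-5,5)→(3,1,3)
−f: reduced (well bottom): (3,1,3) with a≤c, −a<b≤a
flip sign back: reduced form of f is (-3,-1,-3)
g: translate: b→5 (≡-5 mod 10), so (5,-5,3)→(5,5,3)
g: flip: (5,5,3)→(3,-5,5)
g: translate: b→1 (≡-5 mod 6), so (3,-5,5)→(3,1,3)
g: reduced (well bottom): (3,1,3) with a≤c, −a<b≤a
reduced forms (-3, -1, -3) vs (3, 1, 3) ⇒ inequivalent

no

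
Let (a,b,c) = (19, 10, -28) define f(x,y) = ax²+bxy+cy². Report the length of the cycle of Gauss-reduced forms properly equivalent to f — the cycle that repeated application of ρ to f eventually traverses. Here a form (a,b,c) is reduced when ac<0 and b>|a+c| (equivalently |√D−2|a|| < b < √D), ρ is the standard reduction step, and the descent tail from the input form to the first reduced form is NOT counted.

D = 2228, ⌊√D⌋ = 47
river: ρ → (-28,46,1)
river: ρ → (1,46,-28)
river: ρ → (-28,10,19)
river: ρ → (19,28,-19)
river: ρ → (-19,10,28)
river: ρ → (28,46,-1)
river: ρ → (-1,46,28)
river: ρ → (28,10,-19)
river: ρ → (-19,28,19)
river: ρ → (19,10,-28)
ρ-cycle length = 10 (tail of 0 descent steps not counted)

10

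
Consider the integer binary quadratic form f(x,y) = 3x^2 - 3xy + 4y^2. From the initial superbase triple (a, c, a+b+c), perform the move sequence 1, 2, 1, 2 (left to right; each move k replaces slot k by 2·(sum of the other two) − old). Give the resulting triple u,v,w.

start (3,4,4) = (f(1,0),f(0,1),f(1,1))
replace slot 1: 2·(4+4) − 3 = 13 → (13,4,4)
replace slot 2: 2·(13+4) − 4 = 30 → (13,30,4)
replace slot 1: 2·(30+4) − 13 = 55 → (55,30,4)
replace slot 2: 2·(55+4) − 30 = 88 → (55,88,4)

55,88,4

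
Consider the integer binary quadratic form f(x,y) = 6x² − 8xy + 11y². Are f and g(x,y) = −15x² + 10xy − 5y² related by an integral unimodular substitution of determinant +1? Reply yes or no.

D₁ = -200, D₂ = -200
f: translate: b→4 (≡-8 mod 12), so (6,-8,11)→(6,4,9)
f: reduced (well bottom): (6,4,9) with a≤c, −a<b≤a
g is negative-definite; reduce −g:
−g: flip: (15,-10,5)→(5,10,15)
−g: translate: b→0 (≡10 mod 10), so (5,10,15)→(5,0,10)
−g: reduced (well bottom): (5,0,10) with a≤c, −a<b≤a
flip sign back: reduced form of g is (-5,0,-10)
reduced forms (6, 4, 9) vs (-5, 0, -10) ⇒ inequivalent

no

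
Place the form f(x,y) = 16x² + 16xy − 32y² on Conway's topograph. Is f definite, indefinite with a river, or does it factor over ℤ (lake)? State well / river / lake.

D = b²−4ac = 16² − 4·16·(-32) = 2304
D = 48² is a perfect square ⇒ form factors over ℤ ⇒ lakes

lake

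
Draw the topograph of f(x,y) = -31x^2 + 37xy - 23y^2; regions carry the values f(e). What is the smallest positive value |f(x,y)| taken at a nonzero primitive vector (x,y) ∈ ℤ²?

translate: b→25 (≡-37 mod 62), so (31,-37,23)→(31,25,17)
flip: (31,25,17)→(17,-25,31)
translate: b→9 (≡-25 mod 34), so (17,-25,31)→(17,9,23)
reduced (well bottom): (17,9,23) with a≤c, −a<b≤a
well minimum |f| = |-17| = 17 (negative-definite)

17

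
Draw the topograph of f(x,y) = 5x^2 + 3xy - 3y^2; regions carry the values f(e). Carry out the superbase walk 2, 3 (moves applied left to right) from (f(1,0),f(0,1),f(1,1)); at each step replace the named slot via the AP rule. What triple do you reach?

start (5,-3,5) = (f(1,0),f(0,1),f(1,1))
replace slot 2: 2·(5+5) − (-3) = 23 → (5,23,5)
replace slot 3: 2·(5+23) − 5 = 51 → (5,23,51)

5,23,51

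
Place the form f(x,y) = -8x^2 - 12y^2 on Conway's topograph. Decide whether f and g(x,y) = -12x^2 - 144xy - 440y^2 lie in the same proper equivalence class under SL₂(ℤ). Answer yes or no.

D₁ = -384, D₂ = -384
f is negative-definite; reduce −f:
−f: reduced (well bottom): (8,0,12) with a≤c, −a<b≤a
flip sign back: reduced form of f is (-8,0,-12)
g is negative-definite; reduce −g:
−g: translate: b→0 (≡144 mod 24), so (12,144,440)→(12,0,8)
−g: flip: (12,0,8)→(8,0,12)
−g: reduced (well bottom): (8,0,12) with a≤c, −a<b≤a
flip sign back: reduced form of g is (-8,0,-12)
reduced forms (-8, 0, -12) vs (-8, 0, -12) ⇒ equivalent

yes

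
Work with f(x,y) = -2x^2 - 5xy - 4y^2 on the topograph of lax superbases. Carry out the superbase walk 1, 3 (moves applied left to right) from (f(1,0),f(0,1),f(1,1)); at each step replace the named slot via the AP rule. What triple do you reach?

start (-2,-4,-11) = (f(1,0),f(0,1),f(1,1))
replace slot 1: 2·((-4)+(-11)) − (-2) = -28 → (-28,-4,-11)
replace slot 3: 2·((-28)+(-4)) − (-11) = -53 → (-28,-4,-53)

-28,-4,-53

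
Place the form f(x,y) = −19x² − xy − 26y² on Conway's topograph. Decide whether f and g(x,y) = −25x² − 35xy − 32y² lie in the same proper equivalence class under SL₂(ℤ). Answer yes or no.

D₁ = -1975, D₂ = -1975
f is negative-definite; reduce −f:
−f: reduced (well bottom): (19,1,26) with a≤c, −a<b≤a
flip sign back: reduced form of f is (-19,-1,-26)
g is negative-definite; reduce −g:
−g: translate: b→-15 (≡35 mod 50), so (25,35,32)→(25,-15,22)
−g: flip: (25,-15,22)→(22,15,25)
−g: reduced (well bottom): (22,15,25) with a≤c, −a<b≤a
flip sign back: reduced form of g is (-22,-15,-25)
reduced forms (-19, -1, -26) vs (-22, -15, -25) ⇒ inequivalent

no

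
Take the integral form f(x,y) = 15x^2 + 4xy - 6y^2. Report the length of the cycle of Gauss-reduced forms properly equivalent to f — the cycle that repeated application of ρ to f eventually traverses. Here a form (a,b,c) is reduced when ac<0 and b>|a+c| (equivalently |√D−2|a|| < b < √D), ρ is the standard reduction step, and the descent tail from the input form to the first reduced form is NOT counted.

D = 376, ⌊√D⌋ = 19
descent: ρ → (-6,8,13)  [lands on river]
river: ρ → (13,18,-1)
river: ρ → (-1,18,13)
river: ρ → (13,8,-6)
river: ρ → (-6,16,5)
river: ρ → (5,14,-9)
river: ρ → (-9,4,10)
river: ρ → (10,16,-3)
river: ρ → (-3,14,15)
river: ρ → (15,16,-2)
river: ρ → (-2,16,15)
river: ρ → (15,14,-3)
river: ρ → (-3,16,10)
river: ρ → (10,4,-9)
river: ρ → (-9,14,5)
river: ρ → (5,16,-6)
ρ-cycle length = 16 (tail of 1 descent step not counted)

16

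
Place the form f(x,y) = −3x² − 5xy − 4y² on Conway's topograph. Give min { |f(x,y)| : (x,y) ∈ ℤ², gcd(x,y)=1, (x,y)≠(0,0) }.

translate: b→-1 (≡5 mod 6), so (3,5,4)→(3,-1,2)
flip: (3,-1,2)→(2,1,3)
reduced (well bottom): (2,1,3) with a≤c, −a<b≤a
well minimum |f| = |-2| = 2 (negative-definite)

2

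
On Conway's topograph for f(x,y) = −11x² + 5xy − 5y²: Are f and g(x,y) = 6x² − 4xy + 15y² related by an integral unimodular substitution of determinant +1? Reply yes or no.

D₁ = -195, D₂ = -344
discriminants differ ⇒ not SL₂(ℤ)-equivalent

no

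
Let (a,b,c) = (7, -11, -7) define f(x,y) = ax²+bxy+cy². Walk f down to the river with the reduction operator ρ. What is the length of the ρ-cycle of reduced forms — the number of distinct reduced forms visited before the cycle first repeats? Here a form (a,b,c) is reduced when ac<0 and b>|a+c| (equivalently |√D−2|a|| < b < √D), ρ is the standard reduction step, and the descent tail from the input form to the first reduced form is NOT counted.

D = 317, ⌊√D⌋ = 17
descent: ρ → (-7,11,7)  [lands on river]
river: ρ → (7,17,-1)
river: ρ → (-1,17,7)
river: ρ → (7,11,-7)
river: ρ → (-7,17,1)
river: ρ → (1,17,-7)
ρ-cycle length = 6 (tail of 1 descent step not counted)

6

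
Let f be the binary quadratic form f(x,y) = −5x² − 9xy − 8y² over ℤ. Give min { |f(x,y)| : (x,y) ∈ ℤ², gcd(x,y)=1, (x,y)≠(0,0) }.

translate: b→-1 (≡9 mod 10), so (5,9,8)→(5,-1,4)
flip: (5,-1,4)→(4,1,5)
reduced (well bottom): (4,1,5) with a≤c, −a<b≤a
well minimum |f| = |-4| = 4 (negative-definite)

4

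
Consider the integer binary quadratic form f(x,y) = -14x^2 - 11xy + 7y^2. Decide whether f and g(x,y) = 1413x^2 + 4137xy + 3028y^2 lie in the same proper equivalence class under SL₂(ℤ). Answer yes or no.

D₁ = 513, D₂ = 513
river cycle of f (length 16): (7, 11, -14), (-14, 17, 4), (4, 15, -18), (-18, 21, 1), (1, 21, -18), (-18, 15, 4), (4, 17, -14), (-14, 11, 7), (7, 17, -8), (-8, 15, 9), … (6 more)
river cycle of g (length 16): (7, 11, -14), (-14, 17, 4), (4, 15, -18), (-18, 21, 1), (1, 21, -18), (-18, 15, 4), (4, 17, -14), (-14, 11, 7), (7, 17, -8), (-8, 15, 9), … (6 more)
cycles coincide ⇒ equivalent

yes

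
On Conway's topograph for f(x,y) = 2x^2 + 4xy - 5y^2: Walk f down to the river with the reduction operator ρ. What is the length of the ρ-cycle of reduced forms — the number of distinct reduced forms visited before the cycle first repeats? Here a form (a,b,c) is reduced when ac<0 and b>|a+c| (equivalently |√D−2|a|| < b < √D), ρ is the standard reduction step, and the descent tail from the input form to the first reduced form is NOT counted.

D = 56, ⌊√D⌋ = 7
river: ρ → (-5,6,1)
river: ρ → (1,6,-5)
river: ρ → (-5,4,2)
river: ρ → (2,4,-5)
ρ-cycle length = 4 (tail of 0 descent steps not counted)

4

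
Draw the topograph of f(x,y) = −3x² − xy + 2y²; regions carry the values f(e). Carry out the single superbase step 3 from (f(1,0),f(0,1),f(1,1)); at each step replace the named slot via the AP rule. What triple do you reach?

start (-3,2,-2) = (f(1,0),f(0,1),f(1,1))
replace slot 3: 2·((-3)+2) − (-2) = 0 → (-3,2,0)

-3,2,0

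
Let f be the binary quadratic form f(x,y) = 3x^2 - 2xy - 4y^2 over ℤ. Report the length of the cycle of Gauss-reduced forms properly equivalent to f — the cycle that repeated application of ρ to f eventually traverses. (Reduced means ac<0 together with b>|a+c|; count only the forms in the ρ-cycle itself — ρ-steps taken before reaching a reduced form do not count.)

D = 52, ⌊√D⌋ = 7
descent: ρ → (-4,2,3)  [lands on river]
river: ρ → (3,4,-3)
river: ρ → (-3,2,4)
river: ρ → (4,6,-1)
river: ρ → (-1,6,4)
river: ρ → (4,2,-3)
river: ρ → (-3,4,3)
river: ρ → (3,2,-4)
river: ρ → (-4,6,1)
river: ρ → (1,6,-4)
ρ-cycle length = 10 (tail of 1 descent step not counted)

10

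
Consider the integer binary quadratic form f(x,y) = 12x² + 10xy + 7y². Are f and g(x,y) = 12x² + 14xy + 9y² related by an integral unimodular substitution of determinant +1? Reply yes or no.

D₁ = -236, D₂ = -236
f: flip: (12,10,7)→(7,-10,12)
f: translate: b→4 (≡-10 mod 14), so (7,-10,12)→(7,4,9)
f: reduced (well bottom): (7,4,9) with a≤c, −a<b≤a
g: translate: b→-10 (≡14 mod 24), so (12,14,9)→(12,-10,7)
g: flip: (12,-10,7)→(7,10,12)
g: translate: b→-4 (≡10 mod 14), so (7,10,12)→(7,-4,9)
g: reduced (well bottom): (7,-4,9) with a≤c, −a<b≤a
reduced forms (7, 4, 9) vs (7, -4, 9) ⇒ inequivalent

no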